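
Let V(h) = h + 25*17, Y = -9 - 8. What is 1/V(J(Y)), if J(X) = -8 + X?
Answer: 1/400 ≈ 0.0025000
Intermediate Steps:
Y = -17
V(h) = 425 + h (V(h) = h + 425 = 425 + h)
1/V(J(Y)) = 1/(425 + (-8 - 17)) = 1/(425 - 25) = 1/400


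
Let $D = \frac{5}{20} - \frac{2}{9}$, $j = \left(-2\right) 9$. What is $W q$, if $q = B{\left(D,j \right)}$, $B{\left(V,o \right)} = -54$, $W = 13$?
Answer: $-702$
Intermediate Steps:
$j = -18$
$D = \frac{1}{36}$ ($D = 5 \cdot \frac{1}{20} - \frac{2}{9} = \frac{1}{4} - \frac{2}{9} = \frac{1}{36} \approx 0.027778$)
$q = -54$
$W q = 13 \left(-54\right) = -702$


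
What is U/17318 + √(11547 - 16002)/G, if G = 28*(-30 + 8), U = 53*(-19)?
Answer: -1007/17318 - 9*I*√55/616 ≈ -0.058148 - 0.10835*I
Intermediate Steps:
U = -1007
G = -616 (G = 28*(-22) = -616)
U/17318 + √(11547 - 16002)/G = -1007/17318 + √(11547 - 16002)/(-616) = -1007*1/17318 + √(-4455)*(-1/616) = -1007/17318 + (9*I*√55)*(-1/616) = -1007/17318 - 9*I*√55/616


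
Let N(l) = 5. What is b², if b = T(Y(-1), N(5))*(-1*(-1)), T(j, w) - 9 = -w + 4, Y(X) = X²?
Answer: 64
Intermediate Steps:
T(j, w) = 13 - w (T(j, w) = 9 + (-w + 4) = 9 + (4 - w) = 13 - w)
b = 8 (b = (13 - 1*5)*(-1*(-1)) = (13 - 5)*1 = 8*1 = 8)
b² = 8² = 64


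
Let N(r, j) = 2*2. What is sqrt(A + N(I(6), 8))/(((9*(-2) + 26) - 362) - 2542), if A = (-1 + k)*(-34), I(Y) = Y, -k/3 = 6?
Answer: -5*sqrt(26)/2896 ≈ -0.0088036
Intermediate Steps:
k = -18 (k = -3*6 = -18)
N(r, j) = 4
A = 646 (A = (-1 - 18)*(-34) = -19*(-34) = 646)
sqrt(A + N(I(6), 8))/(((9*(-2) + 26) - 362) - 2542) = sqrt(646 + 4)/(((9*(-2) + 26) - 362) - 2542) = sqrt(650)/(((-18 + 26) - 362) - 2542) = (5*sqrt(26))/((8 - 362) - 2542) = (5*sqrt(26))/(-354 - 2542) = (5*sqrt(26))/(-2896) = (5*sqrt(26))*(-1/2896) = -5*sqrt(26)/2896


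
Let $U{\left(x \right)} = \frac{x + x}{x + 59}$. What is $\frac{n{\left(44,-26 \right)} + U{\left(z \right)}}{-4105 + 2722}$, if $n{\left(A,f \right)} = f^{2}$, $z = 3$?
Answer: $- \frac{20959}{42873} \approx -0.48886$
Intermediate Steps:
$U{\left(x \right)} = \frac{2 x}{59 + x}$
$\frac{n{\left(44,-26 \right)} + U{\left(z \right)}}{-4105 + 2722} = \frac{\left(-26\right)^{2} + 2 \cdot 3 \frac{1}{59 + 3}}{-4105 + 2722} = \frac{676 + 2 \cdot 3 \cdot \frac{1}{62}}{-1383} = \left(676 + 2 \cdot 3 \cdot \frac{1}{62}\right) \left(- \frac{1}{1383}\right) = \left(676 + \frac{3}{31}\right) \left(- \frac{1}{1383}\right) = \frac{20959}{31} \left(- \frac{1}{1383}\right) = - \frac{20959}{42873}$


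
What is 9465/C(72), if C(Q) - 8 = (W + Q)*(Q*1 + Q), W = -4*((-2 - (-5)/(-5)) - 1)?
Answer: 1893/2536 ≈ 0.74645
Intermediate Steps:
W = 16 (W = -4*((-2 - (-5)*(-1)/5) - 1) = -4*((-2 - 1*1) - 1) = -4*((-2 - 1) - 1) = -4*(-3 - 1) = -4*(-4) = 16)
C(Q) = 8 + 2*Q*(16 + Q) (C(Q) = 8 + (16 + Q)*(Q*1 + Q) = 8 + (16 + Q)*(Q + Q) = 8 + (16 + Q)*(2*Q) = 8 + 2*Q*(16 + Q))
9465/C(72) = 9465/(8 + 2*72² + 32*72) = 9465/(8 + 2*5184 + 2304) = 9465/(8 + 10368 + 2304) = 9465/12680 = 9465*(1/12680) = 1893/2536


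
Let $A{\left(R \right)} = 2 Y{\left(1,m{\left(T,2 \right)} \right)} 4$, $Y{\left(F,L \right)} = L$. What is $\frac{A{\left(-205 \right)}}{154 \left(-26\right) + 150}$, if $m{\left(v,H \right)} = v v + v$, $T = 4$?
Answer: $- \frac{80}{1927} \approx -0.041515$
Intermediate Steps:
$m{\left(v,H \right)} = v + v^{2}$ ($m{\left(v,H \right)} = v^{2} + v = v + v^{2}$)
$A{\left(R \right)} = 160$ ($A{\left(R \right)} = 2 \cdot 4 \left(1 + 4\right) 4 = 2 \cdot 4 \cdot 5 \cdot 4 = 2 \cdot 20 \cdot 4 = 40 \cdot 4 = 160$)
$\frac{A{\left(-205 \right)}}{154 \left(-26\right) + 150} = \frac{160}{154 \left(-26\right) + 150} = \frac{160}{-4004 + 150} = \frac{160}{-3854} = 160 \left(- \frac{1}{3854}\right) = - \frac{80}{1927}$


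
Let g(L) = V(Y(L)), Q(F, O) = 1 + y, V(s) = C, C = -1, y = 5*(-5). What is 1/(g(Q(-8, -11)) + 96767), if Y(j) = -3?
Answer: 1/96766 ≈ 1.0334e-5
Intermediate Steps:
y = -25
V(s) = -1
Q(F, O) = -24 (Q(F, O) = 1 - 25 = -24)
g(L) = -1
1/(g(Q(-8, -11)) + 96767) = 1/(-1 + 96767) = 1/96766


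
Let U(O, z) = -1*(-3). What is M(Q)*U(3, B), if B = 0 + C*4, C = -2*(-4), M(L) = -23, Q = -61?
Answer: -69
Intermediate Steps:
C = 8
B = 32 (B = 0 + 8*4 = 0 + 32 = 32)
U(O, z) = 3
M(Q)*U(3, B) = -23*3 = -69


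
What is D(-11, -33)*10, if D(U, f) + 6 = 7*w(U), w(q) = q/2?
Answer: -445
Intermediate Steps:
w(q) = q/2 (w(q) = q*(½) = q/2)
D(U, f) = -6 + 7*U/2 (D(U, f) = -6 + 7*(U/2) = -6 + 7*U/2)
D(-11, -33)*10 = (-6 + (7/2)*(-11))*10 = (-6 - 77/2)*10 = -89/2*10 = -445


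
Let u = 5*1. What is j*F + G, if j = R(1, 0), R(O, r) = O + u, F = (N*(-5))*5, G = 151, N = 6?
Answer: -749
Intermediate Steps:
u = 5
F = -150 (F = (6*(-5))*5 = -30*5 = -150)
R(O, r) = 5 + O (R(O, r) = O + 5 = 5 + O)
j = 6 (j = 5 + 1 = 6)
j*F + G = 6*(-150) + 151 = -900 + 151 = -749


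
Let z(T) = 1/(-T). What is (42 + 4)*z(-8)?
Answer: 23/4 ≈ 5.7500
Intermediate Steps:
z(T) = -1/T
(42 + 4)*z(-8) = (42 + 4)*(-1/(-8)) = 46*(-1*(-1/8)) = 46*(1/8) = 23/4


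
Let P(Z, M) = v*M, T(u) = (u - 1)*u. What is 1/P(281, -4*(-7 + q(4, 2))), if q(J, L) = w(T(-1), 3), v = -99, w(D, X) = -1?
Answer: -1/3168 ≈ -0.00031566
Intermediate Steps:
T(u) = u*(-1 + u) (T(u) = (-1 + u)*u = u*(-1 + u))
q(J, L) = -1
P(Z, M) = -99*M
1/P(281, -4*(-7 + q(4, 2))) = 1/(-(-396)*(-7 - 1)) = 1/(-(-396)*(-8)) = 1/(-99*32) = 1/(-3168) = -1/3168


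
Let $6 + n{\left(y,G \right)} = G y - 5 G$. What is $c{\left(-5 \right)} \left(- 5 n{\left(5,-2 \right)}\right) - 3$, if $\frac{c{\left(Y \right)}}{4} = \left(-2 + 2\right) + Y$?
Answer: $-603$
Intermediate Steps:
$c{\left(Y \right)} = 4 Y$ ($c{\left(Y \right)} = 4 \left(\left(-2 + 2\right) + Y\right) = 4 \left(0 + Y\right) = 4 Y$)
$n{\left(y,G \right)} = -6 - 5 G + G y$ ($n{\left(y,G \right)} = -6 + \left(G y - 5 G\right) = -6 + \left(- 5 G + G y\right) = -6 - 5 G + G y$)
$c{\left(-5 \right)} \left(- 5 n{\left(5,-2 \right)}\right) - 3 = 4 \left(-5\right) \left(- 5 \left(-6 - -10 - 10\right)\right) - 3 = - 20 \left(- 5 \left(-6 + 10 - 10\right)\right) - 3 = - 20 \left(\left(-5\right) \left(-6\right)\right) - 3 = \left(-20\right) 30 - 3 = -600 - 3 = -603$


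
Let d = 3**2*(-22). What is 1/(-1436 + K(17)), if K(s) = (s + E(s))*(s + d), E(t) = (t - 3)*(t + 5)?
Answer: -1/60261 ≈ -1.6594e-5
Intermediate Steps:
d = -198 (d = 9*(-22) = -198)
E(t) = (-3 + t)*(5 + t)
K(s) = (-198 + s)*(-15 + s**2 + 3*s) (K(s) = (s + (-15 + s**2 + 2*s))*(s - 198) = (-15 + s**2 + 3*s)*(-198 + s) = (-198 + s)*(-15 + s**2 + 3*s))
1/(-1436 + K(17)) = 1/(-1436 + (2970 + 17**3 - 609*17 - 195*17**2)) = 1/(-1436 + (2970 + 4913 - 10353 - 195*289)) = 1/(-1436 + (2970 + 4913 - 10353 - 56355)) = 1/(-1436 - 58825) = 1/(-60261) = -1/60261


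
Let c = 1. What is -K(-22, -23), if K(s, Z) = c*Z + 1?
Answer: 22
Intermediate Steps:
K(s, Z) = 1 + Z (K(s, Z) = 1*Z + 1 = Z + 1 = 1 + Z)
-K(-22, -23) = -(1 - 23) = -1*(-22) = 22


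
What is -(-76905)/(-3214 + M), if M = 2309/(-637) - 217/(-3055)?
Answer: -11512293975/481651712 ≈ -23.902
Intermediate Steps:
M = -531982/149695 (M = 2309*(-1/637) - 217*(-1/3055) = -2309/637 + 217/3055 = -531982/149695 ≈ -3.5538)
-(-76905)/(-3214 + M) = -(-76905)/(-3214 - 531982/149695) = -(-76905)/(-481651712/149695) = -(-76905)*(-149695)/481651712 = -45*255828755/481651712 = -11512293975/481651712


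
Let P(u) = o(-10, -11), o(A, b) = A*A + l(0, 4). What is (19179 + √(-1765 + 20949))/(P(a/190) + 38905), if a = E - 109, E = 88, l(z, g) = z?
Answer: 19179/39005 + 4*√1199/39005 ≈ 0.49526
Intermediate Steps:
a = -21 (a = 88 - 109 = -21)
o(A, b) = A² (o(A, b) = A*A + 0 = A² + 0 = A²)
P(u) = 100 (P(u) = (-10)² = 100)
(19179 + √(-1765 + 20949))/(P(a/190) + 38905) = (19179 + √(-1765 + 20949))/(100 + 38905) = (19179 + √19184)/39005 = (19179 + 4*√1199)*(1/39005) = 19179/39005 + 4*√1199/39005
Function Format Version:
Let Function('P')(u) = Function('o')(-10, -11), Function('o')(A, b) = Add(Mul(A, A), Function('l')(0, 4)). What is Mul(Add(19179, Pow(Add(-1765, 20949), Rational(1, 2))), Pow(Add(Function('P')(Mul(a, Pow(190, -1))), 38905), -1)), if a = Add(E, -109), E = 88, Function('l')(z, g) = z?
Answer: Add(Rational(19179, 39005), Mul(Rational(4, 39005), Pow(1199, Rational(1, 2)))) ≈ 0.49526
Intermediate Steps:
a = -21 (a = Add(88, -109) = -21)
Function('o')(A, b) = Pow(A, 2) (Function('o')(A, b) = Add(Mul(A, A), 0) = Add(Pow(A, 2), 0) = Pow(A, 2))
Function('P')(u) = 100 (Function('P')(u) = Pow(-10, 2) = 100)
Mul(Add(19179, Pow(Add(-1765, 20949), Rational(1, 2))), Pow(Add(Function('P')(Mul(a, Pow(190, -1))), 38905), -1)) = Mul(Add(19179, Pow(Add(-1765, 20949), Rational(1, 2))), Pow(Add(100, 38905), -1)) = Mul(Add(19179, Pow(19184, Rational(1, 2))), Pow(39005, -1)) = Mul(Add(19179, Mul(4, Pow(1199, Rational(1, 2)))), Rational(1, 39005)) = Add(Rational(19179, 39005), Mul(Rational(4, 39005), Pow(1199, Rational(1, 2))))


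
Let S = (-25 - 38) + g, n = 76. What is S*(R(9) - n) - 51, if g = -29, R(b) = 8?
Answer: 6205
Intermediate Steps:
S = -92 (S = (-25 - 38) - 29 = -63 - 29 = -92)
S*(R(9) - n) - 51 = -92*(8 - 1*76) - 51 = -92*(8 - 76) - 51 = -92*(-68) - 51 = 6256 - 51 = 6205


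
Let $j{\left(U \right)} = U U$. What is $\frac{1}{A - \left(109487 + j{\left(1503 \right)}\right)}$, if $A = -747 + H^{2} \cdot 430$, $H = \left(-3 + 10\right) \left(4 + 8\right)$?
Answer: $\frac{1}{664837} \approx 1.5041 \cdot 10^{-6}$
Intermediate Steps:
$H = 84$ ($H = 7 \cdot 12 = 84$)
$j{\left(U \right)} = U^{2}$
$A = 3033333$ ($A = -747 + 84^{2} \cdot 430 = -747 + 7056 \cdot 430 = -747 + 3034080 = 3033333$)
$\frac{1}{A - \left(109487 + j{\left(1503 \right)}\right)} = \frac{1}{3033333 - \left(109487 + 1503^{2}\right)} = \frac{1}{3033333 - \left(109487 + 2259009\right)} = \frac{1}{3033333 - 2368496} = \frac{1}{664837}$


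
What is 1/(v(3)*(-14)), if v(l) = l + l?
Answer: -1/84 ≈ -0.011905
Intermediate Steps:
v(l) = 2*l
1/(v(3)*(-14)) = 1/((2*3)*(-14)) = 1/(6*(-14)) = 1/(-84) = -1/84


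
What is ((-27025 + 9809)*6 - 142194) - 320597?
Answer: -566087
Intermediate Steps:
((-27025 + 9809)*6 - 142194) - 320597 = (-17216*6 - 142194) - 320597 = (-103296 - 142194) - 320597 = -245490 - 320597 = -566087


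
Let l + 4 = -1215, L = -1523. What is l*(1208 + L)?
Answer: 383985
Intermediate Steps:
l = -1219 (l = -4 - 1215 = -1219)
l*(1208 + L) = -1219*(1208 - 1523) = -1219*(-315) = 383985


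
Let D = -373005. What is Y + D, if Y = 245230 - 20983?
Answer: -148758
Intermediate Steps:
Y = 224247
Y + D = 224247 - 373005 = -148758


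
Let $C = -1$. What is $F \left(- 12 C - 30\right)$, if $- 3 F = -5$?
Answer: $-30$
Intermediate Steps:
$F = \frac{5}{3}$ ($F = \left(- \frac{1}{3}\right) \left(-5\right) = \frac{5}{3} \approx 1.6667$)
$F \left(- 12 C - 30\right) = \frac{5 \left(\left(-12\right) \left(-1\right) - 30\right)}{3} = \frac{5 \left(12 - 30\right)}{3} = \frac{5}{3} \left(-18\right) = -30$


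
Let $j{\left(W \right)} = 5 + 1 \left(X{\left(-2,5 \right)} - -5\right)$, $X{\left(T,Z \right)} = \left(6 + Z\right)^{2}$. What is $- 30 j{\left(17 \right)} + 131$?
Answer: $-3799$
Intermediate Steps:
$j{\left(W \right)} = 131$ ($j{\left(W \right)} = 5 + 1 \left(\left(6 + 5\right)^{2} - -5\right) = 5 + 1 \left(11^{2} + 5\right) = 5 + 1 \left(121 + 5\right) = 5 + 1 \cdot 126 = 5 + 126 = 131$)
$- 30 j{\left(17 \right)} + 131 = \left(-30\right) 131 + 131 = -3930 + 131 = -3799$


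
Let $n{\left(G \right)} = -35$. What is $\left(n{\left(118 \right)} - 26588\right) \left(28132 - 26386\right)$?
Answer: $-46483758$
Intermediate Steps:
$\left(n{\left(118 \right)} - 26588\right) \left(28132 - 26386\right) = \left(-35 - 26588\right) \left(28132 - 26386\right) = \left(-26623\right) 1746 = -46483758$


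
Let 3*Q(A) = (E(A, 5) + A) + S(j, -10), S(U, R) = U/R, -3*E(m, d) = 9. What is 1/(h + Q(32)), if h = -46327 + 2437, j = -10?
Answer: -1/43880 ≈ -2.2789e-5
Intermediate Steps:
E(m, d) = -3 (E(m, d) = -⅓*9 = -3)
h = -43890
Q(A) = -⅔ + A/3 (Q(A) = ((-3 + A) - 10/(-10))/3 = ((-3 + A) - 10*(-⅒))/3 = ((-3 + A) + 1)/3 = (-2 + A)/3 = -⅔ + A/3)
1/(h + Q(32)) = 1/(-43890 + (-⅔ + (⅓)*32)) = 1/(-43890 + (-⅔ + 32/3)) = 1/(-43890 + 10) = 1/(-43880) = -1/43880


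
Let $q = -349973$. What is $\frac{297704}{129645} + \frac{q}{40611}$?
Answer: $- \frac{11094064147}{1755004365} \approx -6.3214$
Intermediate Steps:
$\frac{297704}{129645} + \frac{q}{40611} = \frac{297704}{129645} - \frac{349973}{40611} = - \frac{11094064147}{1755004365}$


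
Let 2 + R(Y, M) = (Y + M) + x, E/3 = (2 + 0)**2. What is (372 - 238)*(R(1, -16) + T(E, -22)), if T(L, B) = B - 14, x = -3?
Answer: -7504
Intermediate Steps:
E = 12 (E = 3*(2 + 0)**2 = 3*2**2 = 3*4 = 12)
T(L, B) = -14 + B
R(Y, M) = -5 + M + Y (R(Y, M) = -2 + ((Y + M) - 3) = -2 + ((M + Y) - 3) = -2 + (-3 + M + Y) = -5 + M + Y)
(372 - 238)*(R(1, -16) + T(E, -22)) = (372 - 238)*((-5 - 16 + 1) + (-14 - 22)) = 134*(-20 - 36) = 134*(-56) = -7504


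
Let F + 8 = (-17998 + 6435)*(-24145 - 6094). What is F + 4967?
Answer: 349658516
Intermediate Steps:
F = 349653549 (F = -8 + (-17998 + 6435)*(-24145 - 6094) = -8 - 11563*(-30239) = -8 + 349653557 = 349653549)
F + 4967 = 349653549 + 4967 = 349658516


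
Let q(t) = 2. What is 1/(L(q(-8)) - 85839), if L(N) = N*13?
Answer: -1/85813 ≈ -1.1653e-5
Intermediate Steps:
L(N) = 13*N
1/(L(q(-8)) - 85839) = 1/(13*2 - 85839) = 1/(26 - 85839) = 1/(-85813) = -1/85813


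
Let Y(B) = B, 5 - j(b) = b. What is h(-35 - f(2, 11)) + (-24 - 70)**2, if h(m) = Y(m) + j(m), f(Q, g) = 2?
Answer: 8841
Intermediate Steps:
j(b) = 5 - b
h(m) = 5 (h(m) = m + (5 - m) = 5)
h(-35 - f(2, 11)) + (-24 - 70)**2 = 5 + (-24 - 70)**2 = 5 + (-94)**2 = 5 + 8836 = 8841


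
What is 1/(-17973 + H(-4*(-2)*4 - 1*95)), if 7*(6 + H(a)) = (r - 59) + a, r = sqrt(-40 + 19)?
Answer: -881825/15869700646 - 7*I*sqrt(21)/15869700646 ≈ -5.5567e-5 - 2.0213e-9*I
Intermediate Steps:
r = I*sqrt(21) (r = sqrt(-21) = I*sqrt(21) ≈ 4.5826*I)
H(a) = -101/7 + a/7 + I*sqrt(21)/7 (H(a) = -6 + ((I*sqrt(21) - 59) + a)/7 = -6 + ((-59 + I*sqrt(21)) + a)/7 = -6 + (-59 + a + I*sqrt(21))/7 = -6 + (-59/7 + a/7 + I*sqrt(21)/7) = -101/7 + a/7 + I*sqrt(21)/7)
1/(-17973 + H(-4*(-2)*4 - 1*95)) = 1/(-17973 + (-101/7 + (-4*(-2)*4 - 1*95)/7 + I*sqrt(21)/7)) = 1/(-17973 + (-101/7 + (8*4 - 95)/7 + I*sqrt(21)/7)) = 1/(-17973 + (-101/7 + (32 - 95)/7 + I*sqrt(21)/7)) = 1/(-17973 + (-101/7 + (1/7)*(-63) + I*sqrt(21)/7)) = 1/(-17973 + (-101/7 - 9 + I*sqrt(21)/7)) = 1/(-17973 + (-164/7 + I*sqrt(21)/7)) = 1/(-125975/7 + I*sqrt(21)/7)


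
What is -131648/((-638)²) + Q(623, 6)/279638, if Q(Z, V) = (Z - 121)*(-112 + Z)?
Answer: 69836733/117587779 ≈ 0.59391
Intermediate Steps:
Q(Z, V) = (-121 + Z)*(-112 + Z)
-131648/((-638)²) + Q(623, 6)/279638 = -131648/((-638)²) + (13552 + 623² - 233*623)/279638 = -131648/407044 + (13552 + 388129 - 145159)*(1/279638) = -131648*1/407044 + 256522*(1/279638) = -272/841 + 128261/139819 = 69836733/117587779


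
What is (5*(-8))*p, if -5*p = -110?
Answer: -880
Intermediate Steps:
p = 22 (p = -1/5*(-110) = 22)
(5*(-8))*p = (5*(-8))*22 = -40*22 = -880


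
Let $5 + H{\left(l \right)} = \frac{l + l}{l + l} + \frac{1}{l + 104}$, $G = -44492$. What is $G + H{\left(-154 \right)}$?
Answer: $- \frac{2224801}{50} \approx -44496.0$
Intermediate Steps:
$H{\left(l \right)} = -4 + \frac{1}{104 + l}$ ($H{\left(l \right)} = -5 + \left(\frac{l + l}{l + l} + \frac{1}{l + 104}\right) = -5 + \left(\frac{2 l}{2 l} + \frac{1}{104 + l}\right) = -5 + \left(2 l \frac{1}{2 l} + \frac{1}{104 + l}\right) = -5 + \left(1 + \frac{1}{104 + l}\right) = -4 + \frac{1}{104 + l}$)
$G + H{\left(-154 \right)} = -44492 + \frac{-415 - -616}{104 - 154} = -44492 + \frac{-415 + 616}{-50} = -44492 - \frac{201}{50} = - \frac{2224801}{50}$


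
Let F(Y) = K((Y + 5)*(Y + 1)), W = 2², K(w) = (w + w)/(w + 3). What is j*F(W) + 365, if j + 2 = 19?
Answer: 3175/8 ≈ 396.88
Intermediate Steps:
K(w) = 2*w/(3 + w) (K(w) = (2*w)/(3 + w) = 2*w/(3 + w))
W = 4
F(Y) = 2*(1 + Y)*(5 + Y)/(3 + (1 + Y)*(5 + Y)) (F(Y) = 2*((Y + 5)*(Y + 1))/(3 + (Y + 5)*(Y + 1)) = 2*((5 + Y)*(1 + Y))/(3 + (5 + Y)*(1 + Y)) = 2*((1 + Y)*(5 + Y))/(3 + (1 + Y)*(5 + Y)) = 2*(1 + Y)*(5 + Y)/(3 + (1 + Y)*(5 + Y)))
j = 17 (j = -2 + 19 = 17)
j*F(W) + 365 = 17*(2*(5 + 4² + 6*4)/(8 + 4² + 6*4)) + 365 = 17*(2*(5 + 16 + 24)/(8 + 16 + 24)) + 365 = 17*(2*45/48) + 365 = 17*(2*(1/48)*45) + 365 = 17*(15/8) + 365 = 255/8 + 365 = 3175/8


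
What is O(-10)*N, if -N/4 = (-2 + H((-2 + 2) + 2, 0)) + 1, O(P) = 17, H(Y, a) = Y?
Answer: -68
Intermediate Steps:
N = -4 (N = -4*((-2 + ((-2 + 2) + 2)) + 1) = -4*((-2 + (0 + 2)) + 1) = -4*((-2 + 2) + 1) = -4*(0 + 1) = -4*1 = -4)
O(-10)*N = 17*(-4) = -68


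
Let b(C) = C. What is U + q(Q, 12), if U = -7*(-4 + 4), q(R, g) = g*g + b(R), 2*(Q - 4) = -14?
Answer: 141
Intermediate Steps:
Q = -3 (Q = 4 + (½)*(-14) = 4 - 7 = -3)
q(R, g) = R + g² (q(R, g) = g*g + R = g² + R = R + g²)
U = 0 (U = -7*0 = 0)
U + q(Q, 12) = 0 + (-3 + 12²) = 0 + (-3 + 144) = 0 + 141 = 141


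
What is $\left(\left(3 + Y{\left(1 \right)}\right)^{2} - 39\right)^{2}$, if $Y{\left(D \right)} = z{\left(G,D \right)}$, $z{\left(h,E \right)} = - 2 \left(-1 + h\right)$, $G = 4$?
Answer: $900$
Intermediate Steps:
$z{\left(h,E \right)} = 2 - 2 h$
$Y{\left(D \right)} = -6$ ($Y{\left(D \right)} = 2 - 8 = -6$)
$\left(\left(3 + Y{\left(1 \right)}\right)^{2} - 39\right)^{2} = \left(\left(3 - 6\right)^{2} - 39\right)^{2} = \left(\left(-3\right)^{2} - 39\right)^{2} = \left(9 - 39\right)^{2} = \left(-30\right)^{2} = 900$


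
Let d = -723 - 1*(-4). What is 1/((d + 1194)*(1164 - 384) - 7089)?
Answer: 1/363411 ≈ 2.7517e-6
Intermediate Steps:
d = -719 (d = -723 + 4 = -719)
1/((d + 1194)*(1164 - 384) - 7089) = 1/((-719 + 1194)*(1164 - 384) - 7089) = 1/(475*780 - 7089) = 1/(370500 - 7089) = 1/363411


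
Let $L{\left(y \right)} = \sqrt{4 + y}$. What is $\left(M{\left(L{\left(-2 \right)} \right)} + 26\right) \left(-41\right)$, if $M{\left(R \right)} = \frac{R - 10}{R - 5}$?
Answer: $- \frac{26486}{23} - \frac{205 \sqrt{2}}{23} \approx -1164.2$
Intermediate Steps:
$M{\left(R \right)} = \frac{-10 + R}{-5 + R}$
$\left(M{\left(L{\left(-2 \right)} \right)} + 26\right) \left(-41\right) = \left(\frac{-10 + \sqrt{4 - 2}}{-5 + \sqrt{4 - 2}} + 26\right) \left(-41\right) = \left(\frac{-10 + \sqrt{2}}{-5 + \sqrt{2}} + 26\right) \left(-41\right) = \left(26 + \frac{-10 + \sqrt{2}}{-5 + \sqrt{2}}\right) \left(-41\right) = -1066 - \frac{41 \left(-10 + \sqrt{2}\right)}{-5 + \sqrt{2}}$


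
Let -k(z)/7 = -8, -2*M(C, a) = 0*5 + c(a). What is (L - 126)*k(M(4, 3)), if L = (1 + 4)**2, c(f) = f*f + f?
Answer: -5656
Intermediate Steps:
c(f) = f + f**2 (c(f) = f**2 + f = f + f**2)
M(C, a) = -a*(1 + a)/2 (M(C, a) = -(0*5 + a*(1 + a))/2 = -(0 + a*(1 + a))/2 = -a*(1 + a)/2)
L = 25 (L = 5**2 = 25)
k(z) = 56 (k(z) = -7*(-8) = 56)
(L - 126)*k(M(4, 3)) = (25 - 126)*56 = -101*56 = -5656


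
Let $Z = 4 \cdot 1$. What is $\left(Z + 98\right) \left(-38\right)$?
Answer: $-3876$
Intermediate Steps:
$Z = 4$
$\left(Z + 98\right) \left(-38\right) = \left(4 + 98\right) \left(-38\right) = 102 \left(-38\right) = -3876$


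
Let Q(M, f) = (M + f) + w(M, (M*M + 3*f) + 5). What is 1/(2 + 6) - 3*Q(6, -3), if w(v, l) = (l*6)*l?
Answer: -147527/8 ≈ -18441.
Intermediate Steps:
w(v, l) = 6*l² (w(v, l) = (6*l)*l = 6*l²)
Q(M, f) = M + f + 6*(5 + M² + 3*f)² (Q(M, f) = (M + f) + 6*((M*M + 3*f) + 5)² = (M + f) + 6*((M² + 3*f) + 5)² = (M + f) + 6*(5 + M² + 3*f)² = M + f + 6*(5 + M² + 3*f)²)
1/(2 + 6) - 3*Q(6, -3) = 1/(2 + 6) - 3*(6 - 3 + 6*(5 + 6² + 3*(-3))²) = 1/8 - 3*(6 - 3 + 6*(5 + 36 - 9)²) = ⅛ - 3*(6 - 3 + 6*32²) = ⅛ - 3*(6 - 3 + 6*1024) = ⅛ - 3*(6 - 3 + 6144) = ⅛ - 3*6147 = ⅛ - 18441 = -147527/8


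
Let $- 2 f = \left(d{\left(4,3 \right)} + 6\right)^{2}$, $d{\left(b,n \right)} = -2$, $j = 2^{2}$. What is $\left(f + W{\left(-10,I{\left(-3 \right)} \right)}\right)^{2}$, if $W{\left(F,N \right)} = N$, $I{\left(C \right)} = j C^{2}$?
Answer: $784$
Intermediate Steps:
$j = 4$
$I{\left(C \right)} = 4 C^{2}$
$f = -8$ ($f = - \frac{\left(-2 + 6\right)^{2}}{2} = - \frac{4^{2}}{2} = \left(- \frac{1}{2}\right) 16 = -8$)
$\left(f + W{\left(-10,I{\left(-3 \right)} \right)}\right)^{2} = \left(-8 + 4 \left(-3\right)^{2}\right)^{2} = \left(-8 + 4 \cdot 9\right)^{2} = \left(-8 + 36\right)^{2} = 28^{2} = 784$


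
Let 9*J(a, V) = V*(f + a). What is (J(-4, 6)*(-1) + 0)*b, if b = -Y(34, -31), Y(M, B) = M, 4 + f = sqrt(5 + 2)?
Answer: -544/3 + 68*sqrt(7)/3 ≈ -121.36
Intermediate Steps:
f = -4 + sqrt(7) (f = -4 + sqrt(5 + 2) = -4 + sqrt(7) ≈ -1.3542)
J(a, V) = V*(-4 + a + sqrt(7))/9 (J(a, V) = (V*((-4 + sqrt(7)) + a))/9 = (V*(-4 + a + sqrt(7)))/9 = V*(-4 + a + sqrt(7))/9)
b = -34 (b = -1*34 = -34)
(J(-4, 6)*(-1) + 0)*b = (((1/9)*6*(-4 - 4 + sqrt(7)))*(-1) + 0)*(-34) = (((1/9)*6*(-8 + sqrt(7)))*(-1) + 0)*(-34) = ((-16/3 + 2*sqrt(7)/3)*(-1) + 0)*(-34) = ((16/3 - 2*sqrt(7)/3) + 0)*(-34) = (16/3 - 2*sqrt(7)/3)*(-34) = -544/3 + 68*sqrt(7)/3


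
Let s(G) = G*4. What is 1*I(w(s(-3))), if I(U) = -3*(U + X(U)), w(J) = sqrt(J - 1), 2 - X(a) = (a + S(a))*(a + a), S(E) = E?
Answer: -162 - 3*I*sqrt(13) ≈ -162.0 - 10.817*I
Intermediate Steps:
X(a) = 2 - 4*a**2 (X(a) = 2 - (a + a)*(a + a) = 2 - 2*a*2*a = 2 - 4*a**2)
s(G) = 4*G
w(J) = sqrt(-1 + J)
I(U) = -6 - 3*U + 12*U**2 (I(U) = -3*(U + (2 - 4*U**2)) = -3*(2 + U - 4*U**2) = -6 - 3*U + 12*U**2)
1*I(w(s(-3))) = 1*(-6 - 3*sqrt(-1 + 4*(-3)) + 12*(sqrt(-1 + 4*(-3)))**2) = 1*(-6 - 3*sqrt(-1 - 12) + 12*(sqrt(-1 - 12))**2) = 1*(-6 - 3*I*sqrt(13) + 12*(sqrt(-13))**2) = 1*(-6 - 3*I*sqrt(13) + 12*(I*sqrt(13))**2) = 1*(-6 - 3*I*sqrt(13) + 12*(-13)) = 1*(-6 - 3*I*sqrt(13) - 156) = 1*(-162 - 3*I*sqrt(13)) = -162 - 3*I*sqrt(13)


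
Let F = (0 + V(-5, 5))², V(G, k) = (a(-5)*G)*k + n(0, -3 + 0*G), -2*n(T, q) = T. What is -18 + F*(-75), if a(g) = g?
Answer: -1171893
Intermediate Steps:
n(T, q) = -T/2
V(G, k) = -5*G*k (V(G, k) = (-5*G)*k - ½*0 = -5*G*k + 0 = -5*G*k)
F = 15625 (F = (0 - 5*(-5)*5)² = (0 + 125)² = 125² = 15625)
-18 + F*(-75) = -18 + 15625*(-75) = -18 - 1171875 = -1171893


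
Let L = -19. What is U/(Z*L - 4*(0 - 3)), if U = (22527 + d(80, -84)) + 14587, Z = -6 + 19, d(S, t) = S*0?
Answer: -37114/235 ≈ -157.93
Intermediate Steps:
d(S, t) = 0
Z = 13
U = 37114 (U = (22527 + 0) + 14587 = 22527 + 14587 = 37114)
U/(Z*L - 4*(0 - 3)) = 37114/(13*(-19) - 4*(0 - 3)) = 37114/(-247 - 4*(-3)) = 37114/(-247 + 12) = 37114/(-235) = 37114*(-1/235) = -37114/235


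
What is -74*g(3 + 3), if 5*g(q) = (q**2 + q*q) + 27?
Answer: -7326/5 ≈ -1465.2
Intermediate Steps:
g(q) = 27/5 + 2*q**2/5 (g(q) = ((q**2 + q*q) + 27)/5 = ((q**2 + q**2) + 27)/5 = (2*q**2 + 27)/5 = (27 + 2*q**2)/5 = 27/5 + 2*q**2/5)
-74*g(3 + 3) = -74*(27/5 + 2*(3 + 3)**2/5) = -74*(27/5 + (2/5)*6**2) = -74*(27/5 + (2/5)*36) = -74*(27/5 + 72/5) = -74*99/5 = -7326/5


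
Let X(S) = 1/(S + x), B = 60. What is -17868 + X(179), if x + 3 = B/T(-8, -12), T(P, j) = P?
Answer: -6021514/337 ≈ -17868.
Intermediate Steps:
x = -21/2 (x = -3 + 60/(-8) = -3 + 60*(-⅛) = -3 - 15/2 = -21/2 ≈ -10.500)
X(S) = 1/(-21/2 + S) (X(S) = 1/(S - 21/2) = 1/(-21/2 + S))
-17868 + X(179) = -17868 + 2/(-21 + 2*179) = -17868 + 2/(-21 + 358) = -17868 + 2/337 = -6021514/337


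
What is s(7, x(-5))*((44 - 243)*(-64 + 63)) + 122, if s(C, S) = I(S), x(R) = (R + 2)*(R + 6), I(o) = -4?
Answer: -674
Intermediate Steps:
x(R) = (2 + R)*(6 + R)
s(C, S) = -4
s(7, x(-5))*((44 - 243)*(-64 + 63)) + 122 = -4*(44 - 243)*(-64 + 63) + 122 = -(-796)*(-1) + 122 = -4*199 + 122 = -796 + 122 = -674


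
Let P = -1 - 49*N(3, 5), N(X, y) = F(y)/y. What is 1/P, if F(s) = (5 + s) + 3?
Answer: -5/642 ≈ -0.0077882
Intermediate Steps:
F(s) = 8 + s
N(X, y) = (8 + y)/y
P = -642/5 (P = -1 - 49*(8 + 5)/5 = -1 - 49*13/5 = -1 - 637/5 = -642/5 ≈ -128.40)
1/P = 1/(-642/5) = -5/642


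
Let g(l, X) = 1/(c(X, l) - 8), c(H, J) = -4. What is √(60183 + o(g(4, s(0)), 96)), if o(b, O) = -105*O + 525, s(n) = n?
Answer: 2*√12657 ≈ 225.01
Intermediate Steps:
g(l, X) = -1/12 (g(l, X) = 1/(-4 - 8) = 1/(-12) = -1/12)
o(b, O) = 525 - 105*O
√(60183 + o(g(4, s(0)), 96)) = √(60183 + (525 - 105*96)) = √(60183 + (525 - 10080)) = √(60183 - 9555) = √50628 = 2*√12657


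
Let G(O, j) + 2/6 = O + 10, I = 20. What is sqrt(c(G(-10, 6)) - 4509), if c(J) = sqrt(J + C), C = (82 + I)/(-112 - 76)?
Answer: sqrt(-358573716 + 282*I*sqrt(69654))/282 ≈ 0.0069687 + 67.149*I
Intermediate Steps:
G(O, j) = 29/3 + O (G(O, j) = -1/3 + (O + 10) = -1/3 + (10 + O) = 29/3 + O)
C = -51/94 (C = (82 + 20)/(-112 - 76) = 102/(-188) = 102*(-1/188) = -51/94 ≈ -0.54255)
c(J) = sqrt(-51/94 + J) (c(J) = sqrt(J - 51/94) = sqrt(-51/94 + J))
sqrt(c(G(-10, 6)) - 4509) = sqrt(sqrt(-4794 + 8836*(29/3 - 10))/94 - 4509) = sqrt(sqrt(-4794 + 8836*(-1/3))/94 - 4509) = sqrt(sqrt(-4794 - 8836/3)/94 - 4509) = sqrt(sqrt(-23218/3)/94 - 4509) = sqrt((I*sqrt(69654)/3)/94 - 4509) = sqrt(I*sqrt(69654)/282 - 4509) = sqrt(-4509 + I*sqrt(69654)/282)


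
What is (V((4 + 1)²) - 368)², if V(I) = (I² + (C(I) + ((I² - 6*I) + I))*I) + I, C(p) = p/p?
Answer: 164019249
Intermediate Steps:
C(p) = 1
V(I) = I + I² + I*(1 + I² - 5*I) (V(I) = (I² + (1 + ((I² - 6*I) + I))*I) + I = (I² + (1 + (I² - 5*I))*I) + I = (I² + (1 + I² - 5*I)*I) + I = (I² + I*(1 + I² - 5*I)) + I = I + I² + I*(1 + I² - 5*I))
(V((4 + 1)²) - 368)² = ((4 + 1)²*(2 + ((4 + 1)²)² - 4*(4 + 1)²) - 368)² = (5²*(2 + (5²)² - 4*5²) - 368)² = (25*(2 + 25² - 4*25) - 368)² = (25*(2 + 625 - 100) - 368)² = (25*527 - 368)² = (13175 - 368)² = 12807² = 164019249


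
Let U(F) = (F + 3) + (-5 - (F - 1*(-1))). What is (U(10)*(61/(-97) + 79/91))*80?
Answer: -506880/8827 ≈ -57.424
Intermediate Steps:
U(F) = -3 (U(F) = (3 + F) + (-5 - (F + 1)) = (3 + F) + (-5 - (1 + F)) = (3 + F) + (-5 + (-1 - F)) = (3 + F) + (-6 - F) = -3)
(U(10)*(61/(-97) + 79/91))*80 = -3*(61/(-97) + 79/91)*80 = -3*(61*(-1/97) + 79*(1/91))*80 = -3*(-61/97 + 79/91)*80 = -3*2112/8827*80 = -6336/8827*80 = -506880/8827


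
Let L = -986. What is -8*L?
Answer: 7888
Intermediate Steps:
-8*L = -8*(-986) = 7888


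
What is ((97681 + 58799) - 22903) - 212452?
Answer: -78875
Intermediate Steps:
((97681 + 58799) - 22903) - 212452 = (156480 - 22903) - 212452 = 133577 - 212452 = -78875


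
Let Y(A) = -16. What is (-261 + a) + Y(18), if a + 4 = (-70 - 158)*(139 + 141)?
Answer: -64121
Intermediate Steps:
a = -63844 (a = -4 + (-70 - 158)*(139 + 141) = -4 - 228*280 = -4 - 63840 = -63844)
(-261 + a) + Y(18) = (-261 - 63844) - 16 = -64105 - 16 = -64121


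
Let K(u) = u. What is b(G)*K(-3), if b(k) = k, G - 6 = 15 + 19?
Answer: -120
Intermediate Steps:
G = 40 (G = 6 + (15 + 19) = 6 + 34 = 40)
b(G)*K(-3) = 40*(-3) = -120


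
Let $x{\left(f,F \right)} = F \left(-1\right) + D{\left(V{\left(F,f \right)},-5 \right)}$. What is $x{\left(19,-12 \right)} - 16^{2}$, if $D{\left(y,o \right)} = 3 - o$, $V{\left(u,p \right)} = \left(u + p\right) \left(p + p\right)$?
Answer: $-236$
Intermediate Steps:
$V{\left(u,p \right)} = 2 p \left(p + u\right)$ ($V{\left(u,p \right)} = \left(p + u\right) 2 p = 2 p \left(p + u\right)$)
$x{\left(f,F \right)} = 8 - F$ ($x{\left(f,F \right)} = F \left(-1\right) + \left(3 - -5\right) = - F + \left(3 + 5\right) = - F + 8 = 8 - F$)
$x{\left(19,-12 \right)} - 16^{2} = \left(8 - -12\right) - 16^{2} = \left(8 + 12\right) - 256 = 20 - 256 = -236$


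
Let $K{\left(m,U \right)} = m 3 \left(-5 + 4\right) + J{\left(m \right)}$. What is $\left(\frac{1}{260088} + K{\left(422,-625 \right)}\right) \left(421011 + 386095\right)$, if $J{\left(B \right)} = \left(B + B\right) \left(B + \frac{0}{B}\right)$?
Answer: $\frac{37250262885442481}{130044} \approx 2.8644 \cdot 10^{11}$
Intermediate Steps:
$J{\left(B \right)} = 2 B^{2}$ ($J{\left(B \right)} = 2 B \left(B + 0\right) = 2 B B = 2 B^{2}$)
$K{\left(m,U \right)} = - 3 m + 2 m^{2}$ ($K{\left(m,U \right)} = m 3 \left(-5 + 4\right) + 2 m^{2} = m 3 \left(-1\right) + 2 m^{2} = m \left(-3\right) + 2 m^{2} = - 3 m + 2 m^{2}$)
$\left(\frac{1}{260088} + K{\left(422,-625 \right)}\right) \left(421011 + 386095\right) = \left(\frac{1}{260088} + 422 \left(-3 + 2 \cdot 422\right)\right) \left(421011 + 386095\right) = \left(\frac{1}{260088} + 422 \left(-3 + 844\right)\right) 807106 = \left(\frac{1}{260088} + 422 \cdot 841\right) 807106 = \left(\frac{1}{260088} + 354902\right) 807106 = \frac{92305751377}{260088} \cdot 807106 = \frac{37250262885442481}{130044}$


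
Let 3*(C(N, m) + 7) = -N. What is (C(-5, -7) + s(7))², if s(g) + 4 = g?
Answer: 49/9 ≈ 5.4444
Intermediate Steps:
C(N, m) = -7 - N/3 (C(N, m) = -7 + (-N)/3 = -7 - N/3)
s(g) = -4 + g
(C(-5, -7) + s(7))² = ((-7 - ⅓*(-5)) + (-4 + 7))² = ((-7 + 5/3) + 3)² = (-16/3 + 3)² = (-7/3)² = 49/9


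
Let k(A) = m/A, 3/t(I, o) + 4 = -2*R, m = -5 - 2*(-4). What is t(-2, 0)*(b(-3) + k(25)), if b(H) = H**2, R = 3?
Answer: -342/125 ≈ -2.7360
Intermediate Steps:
m = 3 (m = -5 + 8 = 3)
t(I, o) = -3/10 (t(I, o) = 3/(-4 - 2*3) = 3/(-4 - 6) = 3/(-10) = 3*(-1/10) = -3/10)
k(A) = 3/A
t(-2, 0)*(b(-3) + k(25)) = -3*((-3)**2 + 3/25)/10 = -3*(9 + 3*(1/25))/10 = -3*(9 + 3/25)/10 = -3/10*228/25 = -342/125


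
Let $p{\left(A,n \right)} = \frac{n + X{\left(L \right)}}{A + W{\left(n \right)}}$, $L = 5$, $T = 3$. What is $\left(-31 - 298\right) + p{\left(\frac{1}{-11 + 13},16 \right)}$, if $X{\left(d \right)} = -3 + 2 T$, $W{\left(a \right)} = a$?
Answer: $- \frac{10819}{33} \approx -327.85$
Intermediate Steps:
$X{\left(d \right)} = 3$ ($X{\left(d \right)} = -3 + 2 \cdot 3 = -3 + 6 = 3$)
$p{\left(A,n \right)} = \frac{3 + n}{A + n}$ ($p{\left(A,n \right)} = \frac{n + 3}{A + n} = \frac{3 + n}{A + n}$)
$\left(-31 - 298\right) + p{\left(\frac{1}{-11 + 13},16 \right)} = \left(-31 - 298\right) + \frac{3 + 16}{\frac{1}{-11 + 13} + 16} = -329 + \frac{1}{\frac{1}{2} + 16} \cdot 19 = -329 + \frac{1}{\frac{33}{2}} \cdot 19 = -329 + \frac{2}{33} \cdot 19 = -329 + \frac{38}{33} = - \frac{10819}{33}$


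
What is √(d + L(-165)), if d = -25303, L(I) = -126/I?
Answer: I*√76539265/55 ≈ 159.07*I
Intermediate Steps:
√(d + L(-165)) = √(-25303 - 126/(-165)) = √(-25303 - 126*(-1/165)) = √(-25303 + 42/55) = √(-1391623/55) = I*√76539265/55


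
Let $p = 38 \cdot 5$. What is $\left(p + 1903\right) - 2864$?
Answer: $-771$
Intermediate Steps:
$p = 190$
$\left(p + 1903\right) - 2864 = \left(190 + 1903\right) - 2864 = 2093 - 2864 = -771$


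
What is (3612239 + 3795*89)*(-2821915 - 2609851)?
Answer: -21455443109404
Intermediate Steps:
(3612239 + 3795*89)*(-2821915 - 2609851) = (3612239 + 337755)*(-5431766) = 3949994*(-5431766) = -21455443109404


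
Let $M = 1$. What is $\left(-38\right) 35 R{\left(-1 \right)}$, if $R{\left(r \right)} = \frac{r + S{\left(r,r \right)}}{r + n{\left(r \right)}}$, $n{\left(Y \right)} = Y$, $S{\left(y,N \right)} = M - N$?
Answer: $665$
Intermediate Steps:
$S{\left(y,N \right)} = 1 - N$
$R{\left(r \right)} = \frac{1}{2 r}$ ($R{\left(r \right)} = \frac{r - \left(-1 + r\right)}{r + r} = 1 \frac{1}{2 r} = \frac{1}{2 r}$)
$\left(-38\right) 35 R{\left(-1 \right)} = \left(-38\right) 35 \frac{1}{2 \left(-1\right)} = - 1330 \cdot \frac{1}{2} \left(-1\right) = \left(-1330\right) \left(- \frac{1}{2}\right) = 665$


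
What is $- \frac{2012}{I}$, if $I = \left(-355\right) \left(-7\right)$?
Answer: $- \frac{2012}{2485} \approx -0.80966$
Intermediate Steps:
$I = 2485$
$- \frac{2012}{I} = - \frac{2012}{2485}$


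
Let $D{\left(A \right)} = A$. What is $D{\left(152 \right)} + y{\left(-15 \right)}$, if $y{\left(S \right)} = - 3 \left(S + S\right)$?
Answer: $242$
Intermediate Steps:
$y{\left(S \right)} = - 6 S$ ($y{\left(S \right)} = - 3 \cdot 2 S = - 6 S$)
$D{\left(152 \right)} + y{\left(-15 \right)} = 152 - -90 = 152 + 90 = 242$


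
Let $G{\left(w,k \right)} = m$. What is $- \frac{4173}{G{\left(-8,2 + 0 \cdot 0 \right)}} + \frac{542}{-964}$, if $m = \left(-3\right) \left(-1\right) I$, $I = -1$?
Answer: $\frac{670191}{482} \approx 1390.4$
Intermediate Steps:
$m = -3$ ($m = \left(-3\right) \left(-1\right) \left(-1\right) = 3 \left(-1\right) = -3$)
$G{\left(w,k \right)} = -3$
$- \frac{4173}{G{\left(-8,2 + 0 \cdot 0 \right)}} + \frac{542}{-964} = - \frac{4173}{-3} + \frac{542}{-964} = \left(-4173\right) \left(- \frac{1}{3}\right) + 542 \left(- \frac{1}{964}\right) = 1391 - \frac{271}{482} = \frac{670191}{482}$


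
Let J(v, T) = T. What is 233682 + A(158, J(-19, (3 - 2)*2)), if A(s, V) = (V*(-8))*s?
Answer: 231154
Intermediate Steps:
A(s, V) = -8*V*s (A(s, V) = (-8*V)*s = -8*V*s)
233682 + A(158, J(-19, (3 - 2)*2)) = 233682 - 8*(3 - 2)*2*158 = 233682 - 8*1*2*158 = 233682 - 8*2*158 = 233682 - 2528 = 231154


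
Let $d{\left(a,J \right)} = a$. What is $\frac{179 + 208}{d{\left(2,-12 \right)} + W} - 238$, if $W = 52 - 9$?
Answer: $- \frac{1147}{5} \approx -229.4$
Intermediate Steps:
$W = 43$ ($W = 52 - 9 = 43$)
$\frac{179 + 208}{d{\left(2,-12 \right)} + W} - 238 = \frac{179 + 208}{2 + 43} - 238 = \frac{387}{45} - 238 = 387 \cdot \frac{1}{45} - 238 = \frac{43}{5} - 238 = - \frac{1147}{5}$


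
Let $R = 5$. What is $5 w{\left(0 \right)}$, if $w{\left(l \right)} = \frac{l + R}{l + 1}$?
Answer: $25$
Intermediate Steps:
$w{\left(l \right)} = \frac{5 + l}{1 + l}$ ($w{\left(l \right)} = \frac{l + 5}{l + 1} = \frac{5 + l}{1 + l}$)
$5 w{\left(0 \right)} = 5 \frac{5 + 0}{1 + 0} = 5 \cdot 1^{-1} \cdot 5 = 5 \cdot 1 \cdot 5 = 5 \cdot 5 = 25$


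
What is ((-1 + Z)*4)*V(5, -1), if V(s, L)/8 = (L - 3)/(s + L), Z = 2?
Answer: -32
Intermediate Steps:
V(s, L) = 8*(-3 + L)/(L + s) (V(s, L) = 8*((L - 3)/(s + L)) = 8*((-3 + L)/(L + s)) = 8*(-3 + L)/(L + s))
((-1 + Z)*4)*V(5, -1) = ((-1 + 2)*4)*(8*(-3 - 1)/(-1 + 5)) = (1*4)*(8*(-4)/4) = 4*(8*(1/4)*(-4)) = 4*(-8) = -32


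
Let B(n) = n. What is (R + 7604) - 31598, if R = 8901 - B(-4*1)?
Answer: -15089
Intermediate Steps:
R = 8905 (R = 8901 - (-4) = 8901 - 1*(-4) = 8901 + 4 = 8905)
(R + 7604) - 31598 = (8905 + 7604) - 31598 = 16509 - 31598 = -15089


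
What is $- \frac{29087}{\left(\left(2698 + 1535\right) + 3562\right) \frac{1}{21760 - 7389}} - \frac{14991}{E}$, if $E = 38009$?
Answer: $- \frac{15888231464338}{296280155} \approx -53626.0$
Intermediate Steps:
$- \frac{29087}{\left(\left(2698 + 1535\right) + 3562\right) \frac{1}{21760 - 7389}} - \frac{14991}{E} = - \frac{29087}{\left(\left(2698 + 1535\right) + 3562\right) \frac{1}{21760 - 7389}} - \frac{14991}{38009} = - \frac{29087}{\left(4233 + 3562\right) \frac{1}{14371}} - \frac{14991}{38009} = - \frac{29087}{7795 \cdot \frac{1}{14371}} - \frac{14991}{38009} = - \frac{29087}{\frac{7795}{14371}} - \frac{14991}{38009} = \left(-29087\right) \frac{14371}{7795} - \frac{14991}{38009} = - \frac{418009277}{7795} - \frac{14991}{38009} = - \frac{15888231464338}{296280155}$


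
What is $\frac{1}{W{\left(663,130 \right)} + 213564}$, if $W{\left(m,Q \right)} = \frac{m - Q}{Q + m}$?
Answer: $\frac{61}{13027445} \approx 4.6824 \cdot 10^{-6}$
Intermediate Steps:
$W{\left(m,Q \right)} = \frac{m - Q}{Q + m}$
$\frac{1}{W{\left(663,130 \right)} + 213564} = \frac{1}{\frac{663 - 130}{130 + 663} + 213564} = \frac{1}{\frac{663 - 130}{793} + 213564} = \frac{1}{\frac{1}{793} \cdot 533 + 213564} = \frac{1}{\frac{41}{61} + 213564} = \frac{1}{\frac{13027445}{61}} = \frac{61}{13027445}$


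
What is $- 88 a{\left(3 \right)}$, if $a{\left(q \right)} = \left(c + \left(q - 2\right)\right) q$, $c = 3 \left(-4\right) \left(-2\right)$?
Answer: $-6600$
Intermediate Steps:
$c = 24$ ($c = \left(-12\right) \left(-2\right) = 24$)
$a{\left(q \right)} = q \left(22 + q\right)$ ($a{\left(q \right)} = \left(24 + \left(q - 2\right)\right) q = \left(24 + \left(-2 + q\right)\right) q = \left(22 + q\right) q = q \left(22 + q\right)$)
$- 88 a{\left(3 \right)} = - 88 \cdot 3 \left(22 + 3\right) = - 88 \cdot 3 \cdot 25 = \left(-88\right) 75 = -6600$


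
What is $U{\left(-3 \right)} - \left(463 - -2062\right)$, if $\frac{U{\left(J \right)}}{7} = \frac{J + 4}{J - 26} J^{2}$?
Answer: $- \frac{73288}{29} \approx -2527.2$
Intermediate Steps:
$U{\left(J \right)} = \frac{7 J^{2} \left(4 + J\right)}{-26 + J}$ ($U{\left(J \right)} = 7 \frac{J + 4}{J - 26} J^{2} = 7 \frac{4 + J}{-26 + J} J^{2} = 7 \frac{J^{2} \left(4 + J\right)}{-26 + J} = \frac{7 J^{2} \left(4 + J\right)}{-26 + J}$)
$U{\left(-3 \right)} - \left(463 - -2062\right) = \frac{7 \left(-3\right)^{2} \left(4 - 3\right)}{-26 - 3} - \left(463 - -2062\right) = 7 \cdot 9 \frac{1}{-29} \cdot 1 - \left(463 + 2062\right) = 7 \cdot 9 \left(- \frac{1}{29}\right) 1 - 2525 = - \frac{63}{29} - 2525 = - \frac{73288}{29}$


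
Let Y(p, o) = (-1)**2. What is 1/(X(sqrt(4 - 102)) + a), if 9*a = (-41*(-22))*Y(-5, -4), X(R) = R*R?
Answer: 9/20 ≈ 0.45000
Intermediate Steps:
Y(p, o) = 1
X(R) = R**2
a = 902/9 (a = (-41*(-22)*1)/9 = (902*1)/9 = (1/9)*902 = 902/9 ≈ 100.22)
1/(X(sqrt(4 - 102)) + a) = 1/((sqrt(4 - 102))**2 + 902/9) = 1/((sqrt(-98))**2 + 902/9) = 1/((7*I*sqrt(2))**2 + 902/9) = 1/(-98 + 902/9) = 1/(20/9) = 9/20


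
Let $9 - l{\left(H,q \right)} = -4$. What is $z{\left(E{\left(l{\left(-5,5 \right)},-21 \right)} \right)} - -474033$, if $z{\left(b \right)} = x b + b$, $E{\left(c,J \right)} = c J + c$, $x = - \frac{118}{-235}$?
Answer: $\frac{22261195}{47} \approx 4.7364 \cdot 10^{5}$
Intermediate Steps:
$x = \frac{118}{235}$ ($x = \left(-118\right) \left(- \frac{1}{235}\right) = \frac{118}{235} \approx 0.50213$)
$l{\left(H,q \right)} = 13$ ($l{\left(H,q \right)} = 9 - -4 = 9 + 4 = 13$)
$E{\left(c,J \right)} = c + J c$ ($E{\left(c,J \right)} = J c + c = c + J c$)
$z{\left(b \right)} = \frac{353 b}{235}$ ($z{\left(b \right)} = \frac{118 b}{235} + b = \frac{353 b}{235}$)
$z{\left(E{\left(l{\left(-5,5 \right)},-21 \right)} \right)} - -474033 = \frac{353 \cdot 13 \left(1 - 21\right)}{235} - -474033 = \frac{353 \cdot 13 \left(-20\right)}{235} + 474033 = \frac{353}{235} \left(-260\right) + 474033 = - \frac{18356}{47} + 474033 = \frac{22261195}{47}$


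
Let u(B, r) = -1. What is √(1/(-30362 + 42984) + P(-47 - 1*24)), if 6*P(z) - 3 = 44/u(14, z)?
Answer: I*√2449437942/18933 ≈ 2.614*I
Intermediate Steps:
P(z) = -41/6 (P(z) = ½ + (44/(-1))/6 = ½ + (44*(-1))/6 = ½ + (⅙)*(-44) = ½ - 22/3 = -41/6)
√(1/(-30362 + 42984) + P(-47 - 1*24)) = √(1/(-30362 + 42984) - 41/6) = √(1/12622 - 41/6) = √(-129374/18933) = I*√2449437942/18933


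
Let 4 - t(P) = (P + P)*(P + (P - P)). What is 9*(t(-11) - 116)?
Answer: -3186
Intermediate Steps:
t(P) = 4 - 2*P² (t(P) = 4 - (P + P)*(P + (P - P)) = 4 - 2*P*(P + 0) = 4 - 2*P*P = 4 - 2*P²)
9*(t(-11) - 116) = 9*((4 - 2*(-11)²) - 116) = 9*((4 - 2*121) - 116) = 9*((4 - 242) - 116) = 9*(-238 - 116) = 9*(-354) = -3186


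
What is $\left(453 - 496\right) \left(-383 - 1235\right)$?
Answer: $69574$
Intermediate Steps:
$\left(453 - 496\right) \left(-383 - 1235\right) = \left(453 - 496\right) \left(-1618\right) = \left(-43\right) \left(-1618\right) = 69574$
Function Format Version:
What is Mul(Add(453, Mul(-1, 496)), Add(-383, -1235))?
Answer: 69574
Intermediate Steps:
Mul(Add(453, Mul(-1, 496)), Add(-383, -1235)) = Mul(Add(453, -496), -1618) = Mul(-43, -1618) = 69574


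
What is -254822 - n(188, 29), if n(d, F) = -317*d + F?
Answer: -195255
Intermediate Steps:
n(d, F) = F - 317*d
-254822 - n(188, 29) = -254822 - (29 - 317*188) = -254822 - (29 - 59596) = -254822 - 1*(-59567) = -254822 + 59567 = -195255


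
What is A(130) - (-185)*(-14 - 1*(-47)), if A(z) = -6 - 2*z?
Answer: 5839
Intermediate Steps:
A(130) - (-185)*(-14 - 1*(-47)) = (-6 - 2*130) - (-185)*(-14 - 1*(-47)) = (-6 - 260) - (-185)*(-14 + 47) = -266 - (-185)*33 = -266 - 1*(-6105) = -266 + 6105 = 5839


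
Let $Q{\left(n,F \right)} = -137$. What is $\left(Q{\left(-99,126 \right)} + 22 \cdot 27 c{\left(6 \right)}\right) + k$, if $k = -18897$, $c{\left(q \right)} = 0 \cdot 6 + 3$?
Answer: $-17252$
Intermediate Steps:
$c{\left(q \right)} = 3$ ($c{\left(q \right)} = 0 + 3 = 3$)
$\left(Q{\left(-99,126 \right)} + 22 \cdot 27 c{\left(6 \right)}\right) + k = \left(-137 + 22 \cdot 27 \cdot 3\right) - 18897 = \left(-137 + 594 \cdot 3\right) - 18897 = \left(-137 + 1782\right) - 18897 = 1645 - 18897 = -17252$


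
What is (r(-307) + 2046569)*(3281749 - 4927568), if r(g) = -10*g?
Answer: -3373334809341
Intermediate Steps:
(r(-307) + 2046569)*(3281749 - 4927568) = (-10*(-307) + 2046569)*(3281749 - 4927568) = (3070 + 2046569)*(-1645819) = 2049639*(-1645819) = -3373334809341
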